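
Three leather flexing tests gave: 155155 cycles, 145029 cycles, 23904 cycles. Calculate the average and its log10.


Average = 108029 cycles
log10 = 5.03

Average = (155155 + 145029 + 23904) / 3 = 108029 cycles
log10(108029) = 5.03


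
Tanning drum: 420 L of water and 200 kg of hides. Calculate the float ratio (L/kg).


Float ratio = water / hide weight
Ratio = 420 / 200 = 2.1


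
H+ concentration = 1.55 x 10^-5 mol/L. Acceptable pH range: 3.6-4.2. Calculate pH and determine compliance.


pH = -log10(1.55 x 10^-5) = 4.81
Range: 3.6 to 4.2
Compliant: No


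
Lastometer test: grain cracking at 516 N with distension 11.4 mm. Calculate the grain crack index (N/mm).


Grain crack index = force / distension
Index = 516 / 11.4 = 45.3 N/mm


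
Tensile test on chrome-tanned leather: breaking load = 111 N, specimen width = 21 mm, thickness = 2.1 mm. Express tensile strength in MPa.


Cross-section = 21 x 2.1 = 44.1 mm^2
TS = 111 / 44.1 = 2.52 MPa
(1 N/mm^2 = 1 MPa)


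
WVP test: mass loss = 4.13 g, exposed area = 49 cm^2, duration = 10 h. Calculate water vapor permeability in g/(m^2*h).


84.29 g/(m^2*h)

WVP = mass_loss / (area x time) x 10000
WVP = 4.13 / (49 x 10) x 10000
WVP = 4.13 / 490 x 10000 = 84.29 g/(m^2*h)


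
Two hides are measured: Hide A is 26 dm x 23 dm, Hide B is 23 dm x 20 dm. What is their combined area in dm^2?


Hide A area = 26 x 23 = 598 dm^2
Hide B area = 23 x 20 = 460 dm^2
Total = 598 + 460 = 1058 dm^2


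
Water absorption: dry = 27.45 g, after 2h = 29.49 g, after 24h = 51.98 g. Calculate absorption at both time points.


2h absorption = 7.4%
24h absorption = 89.4%

WA (2h) = (29.49 - 27.45) / 27.45 x 100 = 7.4%
WA (24h) = (51.98 - 27.45) / 27.45 x 100 = 89.4%


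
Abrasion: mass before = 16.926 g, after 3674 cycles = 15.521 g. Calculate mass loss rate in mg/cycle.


Mass loss = 16.926 - 15.521 = 1.405 g
Rate = 1.405 / 3674 x 1000 = 0.382 mg/cycle


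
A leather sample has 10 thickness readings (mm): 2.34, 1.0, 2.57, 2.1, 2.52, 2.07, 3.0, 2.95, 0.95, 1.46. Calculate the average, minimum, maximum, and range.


Average = 2.10 mm
Min = 0.95 mm
Max = 3.0 mm
Range = 2.05 mm

Sum = 20.96
Average = 20.96 / 10 = 2.10 mm
Minimum = 0.95 mm
Maximum = 3.0 mm
Range = 3.0 - 0.95 = 2.05 mm


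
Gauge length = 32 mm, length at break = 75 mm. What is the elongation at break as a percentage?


Extension = 75 - 32 = 43 mm
Elongation = 43 / 32 x 100 = 134.4%


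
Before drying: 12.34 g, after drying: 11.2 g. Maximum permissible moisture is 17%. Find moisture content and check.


MC = (12.34 - 11.2) / 12.34 x 100 = 9.2%
Maximum: 17%
Acceptable: Yes


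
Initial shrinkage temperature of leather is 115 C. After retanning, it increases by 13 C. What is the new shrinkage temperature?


New Ts = 115 + 13 = 128 C


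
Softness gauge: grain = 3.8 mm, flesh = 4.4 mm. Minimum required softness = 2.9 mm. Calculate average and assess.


Average softness = 4.10 mm
Meets requirement: Yes

Average = (3.8 + 4.4) / 2 = 4.10 mm
Minimum = 2.9 mm
Meets requirement: Yes


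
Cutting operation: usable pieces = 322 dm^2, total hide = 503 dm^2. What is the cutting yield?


64.0%

Yield = usable / total x 100
Yield = 322 / 503 x 100 = 64.0%


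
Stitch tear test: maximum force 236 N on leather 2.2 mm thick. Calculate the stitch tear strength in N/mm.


107.3 N/mm

Stitch tear strength = force / thickness
STS = 236 / 2.2 = 107.3 N/mm


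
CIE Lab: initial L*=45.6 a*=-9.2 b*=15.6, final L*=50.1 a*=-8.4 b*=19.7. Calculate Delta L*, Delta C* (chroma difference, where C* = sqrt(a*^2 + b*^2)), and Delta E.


Delta L* = 50.1 - 45.6 = 4.5
C1* = sqrt((-9.2)^2 + (15.6)^2) = 18.111
C2* = sqrt((-8.4)^2 + (19.7)^2) = 21.416
Delta C* = 21.416 - 18.111 = 3.31
Delta E = sqrt((4.5)^2 + (0.8)^2 + (4.1)^2) = 6.14


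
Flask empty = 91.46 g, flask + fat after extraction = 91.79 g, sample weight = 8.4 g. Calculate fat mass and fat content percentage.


Fat mass = 0.33 g
Fat content = 3.9%


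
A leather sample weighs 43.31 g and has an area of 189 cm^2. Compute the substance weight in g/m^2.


2291.5 g/m^2


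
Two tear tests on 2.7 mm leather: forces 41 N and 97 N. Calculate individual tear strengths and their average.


Tear 1 = 15.2 N/mm
Tear 2 = 35.9 N/mm
Average = 25.6 N/mm

Tear 1 = 41 / 2.7 = 15.2 N/mm
Tear 2 = 97 / 2.7 = 35.9 N/mm
Average = (15.2 + 35.9) / 2 = 25.6 N/mm


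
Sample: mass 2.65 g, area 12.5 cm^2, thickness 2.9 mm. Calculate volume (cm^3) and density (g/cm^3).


Volume = 3.625 cm^3
Density = 0.731 g/cm^3


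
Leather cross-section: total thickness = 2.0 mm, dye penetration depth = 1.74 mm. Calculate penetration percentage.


Penetration% = 1.74 / 2.0 x 100
Penetration = 87.0%


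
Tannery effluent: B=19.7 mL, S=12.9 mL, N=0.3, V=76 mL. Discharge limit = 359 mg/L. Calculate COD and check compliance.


COD = 214.7 mg/L
Compliant: Yes

COD = (19.7 - 12.9) x 0.3 x 8000 / 76 = 214.7 mg/L
Limit: 359 mg/L
Compliant: Yes


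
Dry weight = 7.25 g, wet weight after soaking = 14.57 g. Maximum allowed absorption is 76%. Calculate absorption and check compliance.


Absorption = 101.0%
Compliant: No


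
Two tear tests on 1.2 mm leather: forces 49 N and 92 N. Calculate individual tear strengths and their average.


Tear 1 = 40.8 N/mm
Tear 2 = 76.7 N/mm
Average = 58.8 N/mm

Tear 1 = 49 / 1.2 = 40.8 N/mm
Tear 2 = 92 / 1.2 = 76.7 N/mm
Average = (40.8 + 76.7) / 2 = 58.8 N/mm


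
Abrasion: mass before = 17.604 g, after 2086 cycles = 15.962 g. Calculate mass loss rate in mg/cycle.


0.787 mg/cycle


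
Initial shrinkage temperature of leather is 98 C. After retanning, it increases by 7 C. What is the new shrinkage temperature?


105 C

New Ts = 98 + 7 = 105 C


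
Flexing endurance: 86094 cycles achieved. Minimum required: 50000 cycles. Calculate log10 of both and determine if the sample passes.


Achieved: log10 = 4.93
Required: log10 = 4.70
Passes: Yes

log10(86094) = 4.93
log10(50000) = 4.70
Passes: Yes


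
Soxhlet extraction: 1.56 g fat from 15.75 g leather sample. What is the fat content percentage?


9.9%

Fat content = 1.56 / 15.75 x 100
Fat = 9.9%


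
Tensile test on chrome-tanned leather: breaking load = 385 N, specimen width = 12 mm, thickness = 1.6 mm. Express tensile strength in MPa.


Cross-section = 12 x 1.6 = 19.2 mm^2
TS = 385 / 19.2 = 20.05 MPa
(1 N/mm^2 = 1 MPa)


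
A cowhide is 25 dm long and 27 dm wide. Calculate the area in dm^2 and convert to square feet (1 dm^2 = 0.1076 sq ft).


675 dm^2
72.63 sq ft


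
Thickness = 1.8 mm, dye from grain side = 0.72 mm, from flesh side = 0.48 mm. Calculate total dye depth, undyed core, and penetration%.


Total dyed = 1.20 mm
Undyed core = 0.60 mm
Penetration = 66.7%


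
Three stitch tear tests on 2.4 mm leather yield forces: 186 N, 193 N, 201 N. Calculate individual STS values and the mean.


STS1 = 186 / 2.4 = 77.5 N/mm
STS2 = 193 / 2.4 = 80.4 N/mm
STS3 = 201 / 2.4 = 83.8 N/mm
Mean = (77.5 + 80.4 + 83.8) / 3 = 80.6 N/mm


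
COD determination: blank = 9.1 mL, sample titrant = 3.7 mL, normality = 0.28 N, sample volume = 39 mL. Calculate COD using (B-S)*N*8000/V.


COD = (9.1 - 3.7) x 0.28 x 8000 / 39
COD = 5.4 x 0.28 x 8000 / 39
COD = 310.2 mg/L


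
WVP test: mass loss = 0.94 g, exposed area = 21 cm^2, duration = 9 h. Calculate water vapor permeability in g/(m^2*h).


49.74 g/(m^2*h)

WVP = mass_loss / (area x time) x 10000
WVP = 0.94 / (21 x 9) x 10000
WVP = 0.94 / 189 x 10000 = 49.74 g/(m^2*h)


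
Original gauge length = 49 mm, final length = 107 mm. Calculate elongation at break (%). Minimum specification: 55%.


Extension = 107 - 49 = 58 mm
Elongation = 58 / 49 x 100 = 118.4%
Minimum required: 55%
Meets specification: Yes


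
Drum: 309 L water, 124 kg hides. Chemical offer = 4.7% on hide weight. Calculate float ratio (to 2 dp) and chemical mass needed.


Float ratio = 309 / 124 = 2.49
Chemical = 124 x 4.7 / 100 = 5.828 kg


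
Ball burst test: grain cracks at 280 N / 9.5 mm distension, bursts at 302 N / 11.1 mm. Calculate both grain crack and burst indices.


Crack index = 280 / 9.5 = 29.5 N/mm
Burst index = 302 / 11.1 = 27.2 N/mm


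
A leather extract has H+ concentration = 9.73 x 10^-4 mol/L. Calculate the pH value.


pH = -log10[H+]
pH = -log10(9.73 x 10^-4) = 3.01


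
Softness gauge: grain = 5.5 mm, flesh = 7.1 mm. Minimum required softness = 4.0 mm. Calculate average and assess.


Average softness = 6.30 mm
Meets requirement: Yes

Average = (5.5 + 7.1) / 2 = 6.30 mm
Minimum = 4.0 mm
Meets requirement: Yes


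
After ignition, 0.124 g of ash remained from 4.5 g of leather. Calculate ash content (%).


2.76%


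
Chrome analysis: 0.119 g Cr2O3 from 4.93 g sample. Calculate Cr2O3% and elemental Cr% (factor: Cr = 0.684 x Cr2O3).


Cr2O3% = 0.119 / 4.93 x 100 = 2.41%
Cr% = 2.41 x 0.684 = 1.65%


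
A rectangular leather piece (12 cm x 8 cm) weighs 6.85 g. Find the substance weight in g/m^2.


Area = 12 x 8 = 96 cm^2
SW = 6.85 / 96 x 10000 = 713.5 g/m^2


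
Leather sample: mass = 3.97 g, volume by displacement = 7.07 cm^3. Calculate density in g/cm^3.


Density = mass / volume
Density = 3.97 / 7.07 = 0.562 g/cm^3


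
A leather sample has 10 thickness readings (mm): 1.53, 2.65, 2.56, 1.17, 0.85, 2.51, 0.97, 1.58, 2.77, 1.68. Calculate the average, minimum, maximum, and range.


Sum = 18.27
Average = 18.27 / 10 = 1.83 mm
Minimum = 0.85 mm
Maximum = 2.77 mm
Range = 2.77 - 0.85 = 1.92 mm


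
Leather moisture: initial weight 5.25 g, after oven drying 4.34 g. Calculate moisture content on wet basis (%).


Moisture = 5.25 - 4.34 = 0.91 g
MC = 0.91 / 5.25 x 100 = 17.3%


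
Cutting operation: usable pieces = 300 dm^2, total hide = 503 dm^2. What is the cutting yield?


59.6%

Yield = usable / total x 100
Yield = 300 / 503 x 100 = 59.6%


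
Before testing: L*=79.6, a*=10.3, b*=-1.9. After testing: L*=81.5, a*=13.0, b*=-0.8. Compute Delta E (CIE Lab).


Delta E = 3.48

dL = 81.5 - 79.6 = 1.9
da = 13.0 - 10.3 = 2.7
db = -0.8 - (-1.9) = 1.1
dE = sqrt((1.9)^2 + (2.7)^2 + (1.1)^2) = 3.48


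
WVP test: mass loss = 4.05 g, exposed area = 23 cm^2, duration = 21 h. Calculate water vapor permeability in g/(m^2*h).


83.85 g/(m^2*h)

WVP = mass_loss / (area x time) x 10000
WVP = 4.05 / (23 x 21) x 10000
WVP = 4.05 / 483 x 10000 = 83.85 g/(m^2*h)


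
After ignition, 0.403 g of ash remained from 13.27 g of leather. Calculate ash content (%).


3.04%

Ash% = 0.403 / 13.27 x 100
Ash% = 3.04%


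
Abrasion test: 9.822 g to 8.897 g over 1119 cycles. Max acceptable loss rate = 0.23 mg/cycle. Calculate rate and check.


Rate = 0.827 mg/cycle
Passes: No

Loss = 9.822 - 8.897 = 0.925 g
Rate = 0.925 g / 1119 cycles x 1000 = 0.827 mg/cycle
Max = 0.23 mg/cycle
Passes: No


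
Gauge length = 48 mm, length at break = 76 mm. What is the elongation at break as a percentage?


Extension = 76 - 48 = 28 mm
Elongation = 28 / 48 x 100 = 58.3%


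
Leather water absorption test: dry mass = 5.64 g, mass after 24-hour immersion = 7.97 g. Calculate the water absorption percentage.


Water absorbed = 7.97 - 5.64 = 2.33 g
WA% = 2.33 / 5.64 x 100 = 41.3%


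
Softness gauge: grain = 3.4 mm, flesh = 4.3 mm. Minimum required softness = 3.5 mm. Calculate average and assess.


Average softness = 3.85 mm
Meets requirement: Yes


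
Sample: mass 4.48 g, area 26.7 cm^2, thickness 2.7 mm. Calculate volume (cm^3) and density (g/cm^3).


Volume = 7.209 cm^3
Density = 0.621 g/cm^3

Thickness in cm = 2.7 / 10 = 0.27 cm
Volume = 26.7 x 0.27 = 7.209 cm^3
Density = 4.48 / 7.209 = 0.621 g/cm^3


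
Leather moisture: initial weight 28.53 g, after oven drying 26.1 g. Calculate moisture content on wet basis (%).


Moisture = 28.53 - 26.1 = 2.43 g
MC = 2.43 / 28.53 x 100 = 8.5%


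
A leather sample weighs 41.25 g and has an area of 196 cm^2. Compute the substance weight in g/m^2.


2104.6 g/m^2

Substance weight = mass / area x 10000
SW = 41.25 / 196 x 10000
SW = 2104.6 g/m^2


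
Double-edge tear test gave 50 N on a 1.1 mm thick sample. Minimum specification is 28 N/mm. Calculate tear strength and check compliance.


Tear strength = 45.5 N/mm
Compliant: Yes


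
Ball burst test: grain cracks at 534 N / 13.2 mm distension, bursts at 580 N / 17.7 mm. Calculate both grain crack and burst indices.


Crack index = 40.5 N/mm
Burst index = 32.8 N/mm

Crack index = 534 / 13.2 = 40.5 N/mm
Burst index = 580 / 17.7 = 32.8 N/mm


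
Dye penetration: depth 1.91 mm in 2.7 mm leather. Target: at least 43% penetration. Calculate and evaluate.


Penetration = 1.91 / 2.7 x 100 = 70.7%
Target: 43%
Meets target: Yes


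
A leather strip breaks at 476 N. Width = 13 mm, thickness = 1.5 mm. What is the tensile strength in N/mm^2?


Cross-sectional area = 13 x 1.5 = 19.5 mm^2
Tensile strength = 476 / 19.5 = 24.41 N/mm^2


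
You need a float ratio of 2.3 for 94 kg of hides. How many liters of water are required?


Water = hide weight x target ratio
Water = 94 x 2.3 = 216.2 L


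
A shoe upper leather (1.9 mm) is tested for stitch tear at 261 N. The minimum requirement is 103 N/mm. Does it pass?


STS = 261 / 1.9 = 137.4 N/mm
Minimum required: 103 N/mm
Passes: Yes


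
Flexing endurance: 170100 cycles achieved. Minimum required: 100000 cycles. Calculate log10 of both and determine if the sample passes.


Achieved: log10 = 5.23
Required: log10 = 5.00
Passes: Yes

log10(170100) = 5.23
log10(100000) = 5.00
Passes: Yes


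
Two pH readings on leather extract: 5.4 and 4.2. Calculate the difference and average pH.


Difference = |5.4 - 4.2| = 1.2
Average = (5.4 + 4.2) / 2 = 4.80


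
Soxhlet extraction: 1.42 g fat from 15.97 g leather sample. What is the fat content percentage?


Fat content = 1.42 / 15.97 x 100
Fat = 8.9%


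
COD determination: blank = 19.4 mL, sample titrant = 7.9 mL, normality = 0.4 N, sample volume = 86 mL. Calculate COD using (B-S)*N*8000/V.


427.9 mg/L

COD = (19.4 - 7.9) x 0.4 x 8000 / 86
COD = 11.5 x 0.4 x 8000 / 86
COD = 427.9 mg/L


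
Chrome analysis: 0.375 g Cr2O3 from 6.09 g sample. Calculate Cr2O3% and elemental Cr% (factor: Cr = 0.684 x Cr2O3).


Cr2O3 = 6.16%
Cr = 4.21%


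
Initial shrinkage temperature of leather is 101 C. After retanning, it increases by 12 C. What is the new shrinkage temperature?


New Ts = 101 + 12 = 113 C


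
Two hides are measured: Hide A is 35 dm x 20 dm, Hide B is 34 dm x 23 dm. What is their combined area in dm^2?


1482 dm^2

Hide A area = 35 x 20 = 700 dm^2
Hide B area = 34 x 23 = 782 dm^2
Total = 700 + 782 = 1482 dm^2


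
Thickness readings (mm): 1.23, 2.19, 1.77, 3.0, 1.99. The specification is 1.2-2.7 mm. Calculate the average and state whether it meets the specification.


Average = 2.04 mm
Within specification: Yes

Sum = 10.18
Average = 10.18 / 5 = 2.04 mm
Specification range: 1.2 to 2.7 mm
Within spec: Yes


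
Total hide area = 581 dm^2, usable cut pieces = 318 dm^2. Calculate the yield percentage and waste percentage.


Yield = 318 / 581 x 100 = 54.7%
Waste = 581 - 318 = 263 dm^2
Waste% = 100 - 54.7 = 45.3%


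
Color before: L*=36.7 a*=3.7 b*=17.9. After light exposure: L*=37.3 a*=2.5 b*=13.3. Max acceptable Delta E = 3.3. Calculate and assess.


Delta E = 4.79
Passes: No

dL = 0.6, da = -1.2, db = -4.6
dE = sqrt((0.6)^2 + (-1.2)^2 + (-4.6)^2) = 4.79
Max = 3.3
Passes: No


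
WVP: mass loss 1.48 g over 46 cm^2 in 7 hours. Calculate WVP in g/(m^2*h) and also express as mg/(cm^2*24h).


WVP = 45.96 g/(m^2*h)
Daily rate = 110.31 mg/(cm^2*24h)

WVP = 1.48 / (46 x 7) x 10000 = 45.96 g/(m^2*h)
Mass loss in mg = 1.48 x 1000 = 1480 mg
Per cm^2 per 24h in mg: 1480 x 24 / (46 x 7) = 35520 / 322 = 110.31 mg/(cm^2*24h)


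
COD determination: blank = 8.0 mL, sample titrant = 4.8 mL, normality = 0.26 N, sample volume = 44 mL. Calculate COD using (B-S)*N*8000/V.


151.3 mg/L

COD = (8.0 - 4.8) x 0.26 x 8000 / 44
COD = 3.2 x 0.26 x 8000 / 44
COD = 151.3 mg/L


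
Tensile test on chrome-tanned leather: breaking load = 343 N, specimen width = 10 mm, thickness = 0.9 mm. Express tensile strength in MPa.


38.11 MPa


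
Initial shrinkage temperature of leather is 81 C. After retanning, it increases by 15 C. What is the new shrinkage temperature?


96 C

New Ts = 81 + 15 = 96 C


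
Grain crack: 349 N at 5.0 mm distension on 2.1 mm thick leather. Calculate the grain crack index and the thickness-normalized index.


Crack index = 69.8 N/mm
Normalized index = 33.2 N/mm per mm

Crack index = 349 / 5.0 = 69.8 N/mm
Normalized = 69.8 / 2.1 = 33.2 N/mm per mm


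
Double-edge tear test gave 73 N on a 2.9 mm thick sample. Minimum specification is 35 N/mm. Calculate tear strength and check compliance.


Tear strength = 73 / 2.9 = 25.2 N/mm
Required minimum = 35 N/mm
Compliant: No


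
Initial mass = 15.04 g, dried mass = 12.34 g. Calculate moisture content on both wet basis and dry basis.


Wet basis = 18.0%
Dry basis = 21.9%

Moisture lost = 15.04 - 12.34 = 2.70 g
Wet basis MC = 2.70 / 15.04 x 100 = 18.0%
Dry basis MC = 2.70 / 12.34 x 100 = 21.9%


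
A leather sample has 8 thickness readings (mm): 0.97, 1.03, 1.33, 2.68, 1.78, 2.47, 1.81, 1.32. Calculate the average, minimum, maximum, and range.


Sum = 13.39
Average = 13.39 / 8 = 1.67 mm
Minimum = 0.97 mm
Maximum = 2.68 mm
Range = 2.68 - 0.97 = 1.71 mm


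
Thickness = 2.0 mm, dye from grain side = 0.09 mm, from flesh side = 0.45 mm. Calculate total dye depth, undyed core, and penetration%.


Total dyed = 0.09 + 0.45 = 0.54 mm
Undyed core = 2.0 - 0.54 = 1.46 mm
Penetration = 0.54 / 2.0 x 100 = 27.0%


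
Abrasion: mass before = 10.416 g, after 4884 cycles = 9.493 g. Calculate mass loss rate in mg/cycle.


0.189 mg/cycle

Mass loss = 10.416 - 9.493 = 0.923 g
Rate = 0.923 / 4884 x 1000 = 0.189 mg/cycle


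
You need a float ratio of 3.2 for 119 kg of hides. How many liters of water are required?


380.8 L


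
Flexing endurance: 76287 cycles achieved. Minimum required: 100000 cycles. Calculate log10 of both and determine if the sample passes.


Achieved: log10 = 4.88
Required: log10 = 5.00
Passes: No

log10(76287) = 4.88
log10(100000) = 5.00
Passes: No


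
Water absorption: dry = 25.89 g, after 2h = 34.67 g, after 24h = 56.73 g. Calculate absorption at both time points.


2h absorption = 33.9%
24h absorption = 119.1%

WA (2h) = (34.67 - 25.89) / 25.89 x 100 = 33.9%
WA (24h) = (56.73 - 25.89) / 25.89 x 100 = 119.1%


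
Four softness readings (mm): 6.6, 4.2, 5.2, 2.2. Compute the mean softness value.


Sum = 6.6 + 4.2 + 5.2 + 2.2
Mean = 18.2 / 4 = 4.55 mm


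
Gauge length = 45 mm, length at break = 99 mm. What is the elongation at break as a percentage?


120.0%

Extension = 99 - 45 = 54 mm
Elongation = 54 / 45 x 100 = 120.0%


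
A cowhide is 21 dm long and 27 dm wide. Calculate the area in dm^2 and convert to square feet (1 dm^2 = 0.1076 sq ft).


567 dm^2
61.01 sq ft

Area = 21 x 27 = 567 dm^2
Conversion: 567 x 0.1076 = 61.01 sq ft


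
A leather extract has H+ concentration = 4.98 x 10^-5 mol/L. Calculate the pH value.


pH = 4.30


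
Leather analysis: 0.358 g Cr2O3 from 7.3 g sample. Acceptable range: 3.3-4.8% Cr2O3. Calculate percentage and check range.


Cr2O3 = 4.90%
Within range: No

Cr2O3% = 0.358 / 7.3 x 100 = 4.90%
Acceptable range: 3.3 to 4.8%
Within range: No


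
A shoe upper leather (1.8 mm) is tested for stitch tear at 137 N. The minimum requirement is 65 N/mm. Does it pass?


STS = 76.1 N/mm
Passes: Yes

STS = 137 / 1.8 = 76.1 N/mm
Minimum required: 65 N/mm
Passes: Yes


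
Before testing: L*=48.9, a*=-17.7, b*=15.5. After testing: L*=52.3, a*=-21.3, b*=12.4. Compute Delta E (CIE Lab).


dL = 52.3 - 48.9 = 3.4
da = -21.3 - (-17.7) = -3.6
db = 12.4 - 15.5 = -3.1
dE = sqrt((3.4)^2 + (-3.6)^2 + (-3.1)^2) = 5.84


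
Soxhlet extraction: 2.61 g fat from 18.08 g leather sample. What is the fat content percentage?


14.4%


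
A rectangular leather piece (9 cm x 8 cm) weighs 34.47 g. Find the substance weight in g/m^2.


Area = 9 x 8 = 72 cm^2
SW = 34.47 / 72 x 10000 = 4787.5 g/m^2


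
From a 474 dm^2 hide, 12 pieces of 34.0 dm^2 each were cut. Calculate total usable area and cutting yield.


Usable area = 408.0 dm^2
Yield = 86.1%


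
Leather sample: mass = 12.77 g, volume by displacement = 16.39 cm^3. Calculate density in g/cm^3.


Density = mass / volume
Density = 12.77 / 16.39 = 0.779 g/cm^3


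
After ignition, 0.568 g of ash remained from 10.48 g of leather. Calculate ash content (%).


Ash% = 0.568 / 10.48 x 100
Ash% = 5.42%


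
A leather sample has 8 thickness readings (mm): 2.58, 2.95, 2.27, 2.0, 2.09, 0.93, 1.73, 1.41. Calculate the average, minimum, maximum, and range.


Sum = 15.96
Average = 15.96 / 8 = 2.00 mm
Minimum = 0.93 mm
Maximum = 2.95 mm
Range = 2.95 - 0.93 = 2.02 mm


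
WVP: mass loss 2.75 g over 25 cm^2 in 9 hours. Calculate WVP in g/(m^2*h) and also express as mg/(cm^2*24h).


WVP = 2.75 / (25 x 9) x 10000 = 122.22 g/(m^2*h)
Mass loss in mg = 2.75 x 1000 = 2750 mg
Per cm^2 per 24h in mg: 2750 x 24 / (25 x 9) = 66000 / 225 = 293.33 mg/(cm^2*24h)


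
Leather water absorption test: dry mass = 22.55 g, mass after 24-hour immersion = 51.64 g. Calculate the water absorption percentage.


Water absorbed = 51.64 - 22.55 = 29.09 g
WA% = 29.09 / 22.55 x 100 = 129.0%


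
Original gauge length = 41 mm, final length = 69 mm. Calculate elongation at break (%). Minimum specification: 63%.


Extension = 69 - 41 = 28 mm
Elongation = 28 / 41 x 100 = 68.3%
Minimum required: 63%
Meets specification: Yes


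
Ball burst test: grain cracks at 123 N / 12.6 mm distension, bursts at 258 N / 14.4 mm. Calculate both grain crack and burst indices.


Crack index = 123 / 12.6 = 9.8 N/mm
Burst index = 258 / 14.4 = 17.9 N/mm


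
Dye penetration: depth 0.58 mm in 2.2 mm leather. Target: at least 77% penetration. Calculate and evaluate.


Penetration = 0.58 / 2.2 x 100 = 26.4%
Target: 77%
Meets target: No


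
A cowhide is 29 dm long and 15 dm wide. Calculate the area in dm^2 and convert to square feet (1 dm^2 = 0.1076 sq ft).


435 dm^2
46.81 sq ft

Area = 29 x 15 = 435 dm^2
Conversion: 435 x 0.1076 = 46.81 sq ft


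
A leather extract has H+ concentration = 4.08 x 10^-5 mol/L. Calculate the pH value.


pH = 4.39

pH = -log10[H+]
pH = -log10(4.08 x 10^-5) = 4.39


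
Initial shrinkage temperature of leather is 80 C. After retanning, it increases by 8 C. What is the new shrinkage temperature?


88 C

New Ts = 80 + 8 = 88 C


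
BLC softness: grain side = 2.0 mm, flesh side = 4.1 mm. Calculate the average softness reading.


3.05 mm

Average = (2.0 + 4.1) / 2
Average = 3.05 mm


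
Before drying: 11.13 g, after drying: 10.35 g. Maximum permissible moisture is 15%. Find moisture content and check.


MC = (11.13 - 10.35) / 11.13 x 100 = 7.0%
Maximum: 15%
Acceptable: Yes


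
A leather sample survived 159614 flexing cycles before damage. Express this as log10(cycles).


log10(159614) = 5.20


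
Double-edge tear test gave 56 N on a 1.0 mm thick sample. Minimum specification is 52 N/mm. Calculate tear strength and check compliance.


Tear strength = 56 / 1.0 = 56.0 N/mm
Required minimum = 52 N/mm
Compliant: Yes


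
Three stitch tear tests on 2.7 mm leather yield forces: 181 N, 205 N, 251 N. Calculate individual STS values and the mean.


STS1 = 181 / 2.7 = 67.0 N/mm
STS2 = 205 / 2.7 = 75.9 N/mm
STS3 = 251 / 2.7 = 93.0 N/mm
Mean = (67.0 + 75.9 + 93.0) / 3 = 78.6 N/mm


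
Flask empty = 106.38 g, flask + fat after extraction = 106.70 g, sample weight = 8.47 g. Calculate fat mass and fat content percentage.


Fat mass = 106.70 - 106.38 = 0.32 g
Fat% = 0.32 / 8.47 x 100 = 3.8%


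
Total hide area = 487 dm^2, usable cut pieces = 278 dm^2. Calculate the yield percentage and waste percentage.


Yield = 278 / 487 x 100 = 57.1%
Waste = 487 - 278 = 209 dm^2
Waste% = 100 - 57.1 = 42.9%


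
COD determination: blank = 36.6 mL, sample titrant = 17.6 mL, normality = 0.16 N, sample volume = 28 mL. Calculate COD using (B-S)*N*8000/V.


COD = (36.6 - 17.6) x 0.16 x 8000 / 28
COD = 19.0 x 0.16 x 8000 / 28
COD = 868.6 mg/L


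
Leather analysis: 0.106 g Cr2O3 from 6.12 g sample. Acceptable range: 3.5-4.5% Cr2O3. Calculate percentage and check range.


Cr2O3% = 0.106 / 6.12 x 100 = 1.73%
Acceptable range: 3.5 to 4.5%
Within range: No


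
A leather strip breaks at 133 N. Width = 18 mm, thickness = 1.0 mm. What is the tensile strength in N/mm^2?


Cross-sectional area = 18 x 1.0 = 18.0 mm^2
Tensile strength = 133 / 18.0 = 7.39 N/mm^2


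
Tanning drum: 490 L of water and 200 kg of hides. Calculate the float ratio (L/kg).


Float ratio = water / hide weight
Ratio = 490 / 200 = 2.5


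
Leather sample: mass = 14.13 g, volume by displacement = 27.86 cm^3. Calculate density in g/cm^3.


Density = mass / volume
Density = 14.13 / 27.86 = 0.507 g/cm^3


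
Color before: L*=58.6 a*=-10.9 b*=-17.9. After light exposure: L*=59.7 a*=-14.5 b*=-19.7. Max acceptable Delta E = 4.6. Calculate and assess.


Delta E = 4.17
Passes: Yes


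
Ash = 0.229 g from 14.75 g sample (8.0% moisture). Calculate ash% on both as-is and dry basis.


As-is ash = 1.55%
Dry-basis ash = 1.69%

As-is ash% = 0.229 / 14.75 x 100 = 1.55%
Dry mass = 14.75 x (100 - 8.0) / 100 = 13.57 g
Dry-basis ash% = 0.229 / 13.57 x 100 = 1.69%


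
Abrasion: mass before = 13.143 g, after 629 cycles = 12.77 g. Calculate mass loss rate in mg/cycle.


0.593 mg/cycle


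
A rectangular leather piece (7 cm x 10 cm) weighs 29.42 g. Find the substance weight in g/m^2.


Area = 7 x 10 = 70 cm^2
SW = 29.42 / 70 x 10000 = 4202.9 g/m^2


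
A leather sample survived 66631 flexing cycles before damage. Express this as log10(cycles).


log10(66631) = 4.82


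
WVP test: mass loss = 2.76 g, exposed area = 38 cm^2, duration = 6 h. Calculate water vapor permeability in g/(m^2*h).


121.05 g/(m^2*h)


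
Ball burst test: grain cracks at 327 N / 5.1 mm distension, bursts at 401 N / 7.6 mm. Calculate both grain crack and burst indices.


Crack index = 64.1 N/mm
Burst index = 52.8 N/mm

Crack index = 327 / 5.1 = 64.1 N/mm
Burst index = 401 / 7.6 = 52.8 N/mm


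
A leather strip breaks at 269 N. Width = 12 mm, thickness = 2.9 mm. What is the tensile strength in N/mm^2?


7.73 N/mm^2


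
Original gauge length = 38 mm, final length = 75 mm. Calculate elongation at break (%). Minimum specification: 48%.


Elongation = 97.4%
Meets spec: Yes

Extension = 75 - 38 = 37 mm
Elongation = 37 / 38 x 100 = 97.4%
Minimum required: 48%
Meets specification: Yes


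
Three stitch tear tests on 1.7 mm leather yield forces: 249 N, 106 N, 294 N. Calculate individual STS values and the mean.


STS1 = 249 / 1.7 = 146.5 N/mm
STS2 = 106 / 1.7 = 62.4 N/mm
STS3 = 294 / 1.7 = 172.9 N/mm
Mean = (146.5 + 62.4 + 172.9) / 3 = 127.3 N/mm


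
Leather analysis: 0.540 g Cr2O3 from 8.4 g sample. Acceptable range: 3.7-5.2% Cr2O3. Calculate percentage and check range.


Cr2O3 = 6.43%
Within range: No

Cr2O3% = 0.540 / 8.4 x 100 = 6.43%
Acceptable range: 3.7 to 5.2%
Within range: No


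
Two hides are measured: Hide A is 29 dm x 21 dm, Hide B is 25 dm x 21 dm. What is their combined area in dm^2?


Hide A area = 29 x 21 = 609 dm^2
Hide B area = 25 x 21 = 525 dm^2
Total = 609 + 525 = 1134 dm^2


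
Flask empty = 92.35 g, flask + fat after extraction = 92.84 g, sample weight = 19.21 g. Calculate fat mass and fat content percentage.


Fat mass = 0.49 g
Fat content = 2.6%

Fat mass = 92.84 - 92.35 = 0.49 g
Fat% = 0.49 / 19.21 x 100 = 2.6%


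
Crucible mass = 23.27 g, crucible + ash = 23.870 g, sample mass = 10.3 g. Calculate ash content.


Ash mass = 23.870 - 23.27 = 0.600 g
Ash% = 0.600 / 10.3 x 100 = 5.83%


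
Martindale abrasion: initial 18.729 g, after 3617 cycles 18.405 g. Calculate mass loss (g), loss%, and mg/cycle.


Loss = 18.729 - 18.405 = 0.324 g
Loss% = 0.324 / 18.729 x 100 = 1.73%
Rate = 0.324 / 3617 x 1000 = 0.090 mg/cycle


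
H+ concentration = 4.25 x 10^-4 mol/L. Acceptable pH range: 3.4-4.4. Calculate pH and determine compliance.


pH = -log10(4.25 x 10^-4) = 3.37
Range: 3.4 to 4.4
Compliant: No


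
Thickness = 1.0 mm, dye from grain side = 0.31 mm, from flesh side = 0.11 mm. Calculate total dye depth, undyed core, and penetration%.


Total dyed = 0.31 + 0.11 = 0.42 mm
Undyed core = 1.0 - 0.42 = 0.58 mm
Penetration = 0.42 / 1.0 x 100 = 42.0%


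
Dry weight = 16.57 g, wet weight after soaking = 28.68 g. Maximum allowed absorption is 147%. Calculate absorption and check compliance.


Absorption = 73.1%
Compliant: Yes


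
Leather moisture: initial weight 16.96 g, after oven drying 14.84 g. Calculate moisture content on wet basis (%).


Moisture = 16.96 - 14.84 = 2.12 g
MC = 2.12 / 16.96 x 100 = 12.5%


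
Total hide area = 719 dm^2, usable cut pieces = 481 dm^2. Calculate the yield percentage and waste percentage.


Yield = 481 / 719 x 100 = 66.9%
Waste = 719 - 481 = 238 dm^2
Waste% = 100 - 66.9 = 33.1%


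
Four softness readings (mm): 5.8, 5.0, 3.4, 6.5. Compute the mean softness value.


5.18 mm

Sum = 5.8 + 5.0 + 3.4 + 6.5
Mean = 20.7 / 4 = 5.18 mm


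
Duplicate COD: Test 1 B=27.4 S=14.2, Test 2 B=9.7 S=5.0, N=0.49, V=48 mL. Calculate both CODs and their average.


COD1 = 1078.0 mg/L
COD2 = 383.8 mg/L
Average = 730.9 mg/L

COD1 = (27.4 - 14.2) x 0.49 x 8000 / 48 = 1078.0 mg/L
COD2 = (9.7 - 5.0) x 0.49 x 8000 / 48 = 383.8 mg/L
Average = (1078.0 + 383.8) / 2 = 730.9 mg/L


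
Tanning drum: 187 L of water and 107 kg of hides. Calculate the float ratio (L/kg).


1.7

Float ratio = water / hide weight
Ratio = 187 / 107 = 1.7


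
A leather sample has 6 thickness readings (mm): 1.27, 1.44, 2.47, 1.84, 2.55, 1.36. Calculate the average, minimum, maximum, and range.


Sum = 10.93
Average = 10.93 / 6 = 1.82 mm
Minimum = 1.27 mm
Maximum = 2.55 mm
Range = 2.55 - 1.27 = 1.28 mm


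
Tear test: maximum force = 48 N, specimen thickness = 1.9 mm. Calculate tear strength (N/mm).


Tear strength = force / thickness
Tear = 48 / 1.9 = 25.3 N/mm


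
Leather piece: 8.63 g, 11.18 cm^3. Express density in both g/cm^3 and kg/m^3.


Density = 8.63 / 11.18 = 0.772 g/cm^3
Convert: 0.772 x 1000 = 772 kg/m^3


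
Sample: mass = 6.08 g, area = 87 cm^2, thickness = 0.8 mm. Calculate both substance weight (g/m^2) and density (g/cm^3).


Substance weight = 698.9 g/m^2
Density = 0.874 g/cm^3

SW = 6.08 / 87 x 10000 = 698.9 g/m^2
Volume = 87 x 0.8 / 10 = 6.96 cm^3
Density = 6.08 / 6.96 = 0.874 g/cm^3


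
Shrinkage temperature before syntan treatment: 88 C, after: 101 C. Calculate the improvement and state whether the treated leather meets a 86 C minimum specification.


Improvement = 13 C
Meets 86 C spec: Yes

Improvement = 101 - 88 = 13 C
Spec check: 101 C >= 86 C? Yes


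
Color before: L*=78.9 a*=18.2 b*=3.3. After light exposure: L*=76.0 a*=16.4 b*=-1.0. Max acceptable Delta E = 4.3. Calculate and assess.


Delta E = 5.49
Passes: No

dL = -2.9, da = -1.8, db = -4.3
dE = sqrt((-2.9)^2 + (-1.8)^2 + (-4.3)^2) = 5.49
Max = 4.3
Passes: No


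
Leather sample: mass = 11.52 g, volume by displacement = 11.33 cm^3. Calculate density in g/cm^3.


1.017 g/cm^3


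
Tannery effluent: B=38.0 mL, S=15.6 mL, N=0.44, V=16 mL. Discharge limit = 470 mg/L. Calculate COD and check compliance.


COD = (38.0 - 15.6) x 0.44 x 8000 / 16 = 4928.0 mg/L
Limit: 470 mg/L
Compliant: No


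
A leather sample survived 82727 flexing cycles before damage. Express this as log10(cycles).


4.92

log10(82727) = 4.92


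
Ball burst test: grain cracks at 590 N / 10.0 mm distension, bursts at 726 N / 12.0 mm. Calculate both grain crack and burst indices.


Crack index = 59.0 N/mm
Burst index = 60.5 N/mm

Crack index = 590 / 10.0 = 59.0 N/mm
Burst index = 726 / 12.0 = 60.5 N/mm


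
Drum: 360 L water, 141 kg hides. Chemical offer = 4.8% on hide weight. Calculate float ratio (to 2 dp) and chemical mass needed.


Float ratio = 360 / 141 = 2.55
Chemical = 141 x 4.8 / 100 = 6.768 kg


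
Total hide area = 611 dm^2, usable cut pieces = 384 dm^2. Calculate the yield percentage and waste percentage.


Yield = 62.8%
Waste = 37.2%


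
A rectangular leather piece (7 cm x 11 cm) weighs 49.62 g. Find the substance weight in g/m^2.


Area = 7 x 11 = 77 cm^2
SW = 49.62 / 77 x 10000 = 6444.2 g/m^2


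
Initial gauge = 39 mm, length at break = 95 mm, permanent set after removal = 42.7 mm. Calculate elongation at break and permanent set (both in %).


Elongation at break = (95 - 39) / 39 x 100 = 143.6%
Permanent set = (42.7 - 39) / 39 x 100 = 9.5%


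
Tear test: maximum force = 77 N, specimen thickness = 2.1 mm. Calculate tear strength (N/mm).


Tear strength = force / thickness
Tear = 77 / 2.1 = 36.7 N/mm


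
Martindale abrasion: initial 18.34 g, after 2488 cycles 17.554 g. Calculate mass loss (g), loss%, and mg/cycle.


Mass loss = 0.786 g
Loss = 4.29%
Rate = 0.316 mg/cycle

Loss = 18.34 - 17.554 = 0.786 g
Loss% = 0.786 / 18.34 x 100 = 4.29%
Rate = 0.786 / 2488 x 1000 = 0.316 mg/cycle


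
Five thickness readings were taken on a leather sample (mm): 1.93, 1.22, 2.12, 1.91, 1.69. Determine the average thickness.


1.77 mm

Sum = 1.93 + 1.22 + 2.12 + 1.91 + 1.69 = 8.87
Average = 8.87 / 5 = 1.77 mm


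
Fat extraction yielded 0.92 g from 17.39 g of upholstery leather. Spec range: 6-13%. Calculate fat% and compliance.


Fat content = 5.3%
Compliant: No


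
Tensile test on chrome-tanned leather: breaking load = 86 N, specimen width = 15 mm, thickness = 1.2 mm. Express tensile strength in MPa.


Cross-section = 15 x 1.2 = 18.0 mm^2
TS = 86 / 18.0 = 4.78 MPa
(1 N/mm^2 = 1 MPa)


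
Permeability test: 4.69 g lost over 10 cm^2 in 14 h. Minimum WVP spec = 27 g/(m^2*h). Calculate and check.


WVP = 4.69 / (10 x 14) x 10000 = 335.00 g/(m^2*h)
Minimum: 27 g/(m^2*h)
Meets spec: Yes


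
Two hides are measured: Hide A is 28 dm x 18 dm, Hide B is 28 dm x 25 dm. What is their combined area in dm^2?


1204 dm^2

Hide A area = 28 x 18 = 504 dm^2
Hide B area = 28 x 25 = 700 dm^2
Total = 504 + 700 = 1204 dm^2


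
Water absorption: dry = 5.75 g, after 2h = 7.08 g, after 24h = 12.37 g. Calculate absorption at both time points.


2h absorption = 23.1%
24h absorption = 115.1%


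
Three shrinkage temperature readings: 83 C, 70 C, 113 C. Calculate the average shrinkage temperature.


88.7 C


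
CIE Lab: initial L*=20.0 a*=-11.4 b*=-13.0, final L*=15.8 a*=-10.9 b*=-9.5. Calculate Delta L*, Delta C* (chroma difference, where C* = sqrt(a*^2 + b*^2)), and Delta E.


Delta L* = -4.2
Delta C* = -2.83
Delta E = 5.49

Delta L* = 15.8 - 20.0 = -4.2
C1* = sqrt((-11.4)^2 + (-13.0)^2) = 17.290
C2* = sqrt((-10.9)^2 + (-9.5)^2) = 14.459
Delta C* = 14.459 - 17.290 = -2.83
Delta E = sqrt((-4.2)^2 + (0.5)^2 + (3.5)^2) = 5.49


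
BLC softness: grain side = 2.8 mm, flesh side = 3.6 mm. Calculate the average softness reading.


3.20 mm


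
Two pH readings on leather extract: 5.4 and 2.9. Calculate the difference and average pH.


Difference = |5.4 - 2.9| = 2.5
Average = (5.4 + 2.9) / 2 = 4.15


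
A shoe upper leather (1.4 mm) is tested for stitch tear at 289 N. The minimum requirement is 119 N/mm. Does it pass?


STS = 289 / 1.4 = 206.4 N/mm
Minimum required: 119 N/mm
Passes: Yes


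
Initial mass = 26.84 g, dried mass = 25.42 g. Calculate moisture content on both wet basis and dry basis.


Moisture lost = 26.84 - 25.42 = 1.42 g
Wet basis MC = 1.42 / 26.84 x 100 = 5.3%
Dry basis MC = 1.42 / 25.42 x 100 = 5.6%


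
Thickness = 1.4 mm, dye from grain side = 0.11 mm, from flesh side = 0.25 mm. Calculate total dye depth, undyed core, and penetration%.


Total dyed = 0.36 mm
Undyed core = 1.04 mm
Penetration = 25.7%

Total dyed = 0.11 + 0.25 = 0.36 mm
Undyed core = 1.4 - 0.36 = 1.04 mm
Penetration = 0.36 / 1.4 x 100 = 25.7%


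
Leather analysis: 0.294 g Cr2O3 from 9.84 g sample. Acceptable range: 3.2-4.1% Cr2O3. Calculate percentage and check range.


Cr2O3% = 0.294 / 9.84 x 100 = 2.99%
Acceptable range: 3.2 to 4.1%
Within range: No


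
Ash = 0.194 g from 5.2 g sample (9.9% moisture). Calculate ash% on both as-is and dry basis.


As-is ash% = 0.194 / 5.2 x 100 = 3.73%
Dry mass = 5.2 x (100 - 9.9) / 100 = 4.6852 g
Dry-basis ash% = 0.194 / 4.6852 x 100 = 4.14%


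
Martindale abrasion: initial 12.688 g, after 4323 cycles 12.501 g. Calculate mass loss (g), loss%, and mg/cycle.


Mass loss = 0.187 g
Loss = 1.47%
Rate = 0.043 mg/cycle

Loss = 12.688 - 12.501 = 0.187 g
Loss% = 0.187 / 12.688 x 100 = 1.47%
Rate = 0.187 / 4323 x 1000 = 0.043 mg/cycle


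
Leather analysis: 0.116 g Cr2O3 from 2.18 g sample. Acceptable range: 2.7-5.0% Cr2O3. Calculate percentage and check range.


Cr2O3 = 5.32%
Within range: No

Cr2O3% = 0.116 / 2.18 x 100 = 5.32%
Acceptable range: 2.7 to 5.0%
Within range: No


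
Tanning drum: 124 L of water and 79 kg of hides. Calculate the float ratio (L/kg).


1.6

Float ratio = water / hide weight
Ratio = 124 / 79 = 1.6


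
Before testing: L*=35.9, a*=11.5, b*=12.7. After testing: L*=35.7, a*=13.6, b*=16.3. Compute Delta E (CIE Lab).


Delta E = 4.17


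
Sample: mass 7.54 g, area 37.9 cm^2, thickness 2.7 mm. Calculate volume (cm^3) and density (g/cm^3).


Volume = 10.233 cm^3
Density = 0.737 g/cm^3

Thickness in cm = 2.7 / 10 = 0.27 cm
Volume = 37.9 x 0.27 = 10.233 cm^3
Density = 7.54 / 10.233 = 0.737 g/cm^3


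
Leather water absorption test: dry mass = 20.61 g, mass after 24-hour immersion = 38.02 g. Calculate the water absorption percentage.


84.5%


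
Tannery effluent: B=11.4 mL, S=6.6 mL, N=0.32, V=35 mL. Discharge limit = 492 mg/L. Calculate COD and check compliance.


COD = 351.1 mg/L
Compliant: Yes

COD = (11.4 - 6.6) x 0.32 x 8000 / 35 = 351.1 mg/L
Limit: 492 mg/L
Compliant: Yes


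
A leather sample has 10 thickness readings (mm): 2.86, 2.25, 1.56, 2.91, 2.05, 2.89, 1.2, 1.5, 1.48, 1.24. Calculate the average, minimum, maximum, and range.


Average = 1.99 mm
Min = 1.2 mm
Max = 2.91 mm
Range = 1.71 mm

Sum = 19.94
Average = 19.94 / 10 = 1.99 mm
Minimum = 1.2 mm
Maximum = 2.91 mm
Range = 2.91 - 1.2 = 1.71 mm


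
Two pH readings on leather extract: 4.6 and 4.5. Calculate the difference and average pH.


Difference = |4.6 - 4.5| = 0.1
Average = (4.6 + 4.5) / 2 = 4.55


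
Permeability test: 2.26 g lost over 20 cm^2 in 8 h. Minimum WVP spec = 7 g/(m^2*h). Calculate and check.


WVP = 2.26 / (20 x 8) x 10000 = 141.25 g/(m^2*h)
Minimum: 7 g/(m^2*h)
Meets spec: Yes


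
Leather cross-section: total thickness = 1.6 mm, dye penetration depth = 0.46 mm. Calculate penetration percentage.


28.8%

Penetration% = 0.46 / 1.6 x 100
Penetration = 28.8%


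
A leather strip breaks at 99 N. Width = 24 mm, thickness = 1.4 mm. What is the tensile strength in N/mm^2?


2.95 N/mm^2


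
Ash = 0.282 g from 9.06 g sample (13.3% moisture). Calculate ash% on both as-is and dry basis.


As-is ash% = 0.282 / 9.06 x 100 = 3.11%
Dry mass = 9.06 x (100 - 13.3) / 100 = 7.85502 g
Dry-basis ash% = 0.282 / 7.85502 x 100 = 3.59%


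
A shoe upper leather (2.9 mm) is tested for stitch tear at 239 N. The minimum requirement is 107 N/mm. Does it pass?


STS = 239 / 2.9 = 82.4 N/mm
Minimum required: 107 N/mm
Passes: No
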